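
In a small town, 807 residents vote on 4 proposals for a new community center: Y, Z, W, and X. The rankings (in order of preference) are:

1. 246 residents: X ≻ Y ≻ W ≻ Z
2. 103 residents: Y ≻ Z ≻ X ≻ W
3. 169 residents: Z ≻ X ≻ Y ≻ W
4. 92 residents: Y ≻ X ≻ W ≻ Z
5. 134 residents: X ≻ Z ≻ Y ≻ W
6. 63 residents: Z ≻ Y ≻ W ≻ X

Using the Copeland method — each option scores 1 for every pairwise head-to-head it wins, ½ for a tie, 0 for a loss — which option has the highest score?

Y: beats Z and W; loses to X → score 2.
Z: beats W; loses to Y and X → score 1.
W: loses to Y, Z, and X → score 0.
X: beats Y, Z, and W → score 3.
X has the best pairwise record.

X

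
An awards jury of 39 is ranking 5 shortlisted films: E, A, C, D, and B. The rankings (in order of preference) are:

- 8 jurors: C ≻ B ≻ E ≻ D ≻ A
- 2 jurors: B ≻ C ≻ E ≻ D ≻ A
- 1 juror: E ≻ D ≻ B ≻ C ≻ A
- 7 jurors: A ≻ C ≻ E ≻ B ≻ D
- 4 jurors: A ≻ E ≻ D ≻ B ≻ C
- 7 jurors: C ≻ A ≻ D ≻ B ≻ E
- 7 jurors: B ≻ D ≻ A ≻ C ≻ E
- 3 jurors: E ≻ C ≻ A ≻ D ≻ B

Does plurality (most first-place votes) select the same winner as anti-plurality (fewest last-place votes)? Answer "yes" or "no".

no

Plurality — first-place votes: E 4, A 11, C 15, D 0, B 9. Winner: C.
Anti-plurality — last-place votes: E 14, A 11, C 4, D 7, B 3. Winner: B.
The two methods disagree.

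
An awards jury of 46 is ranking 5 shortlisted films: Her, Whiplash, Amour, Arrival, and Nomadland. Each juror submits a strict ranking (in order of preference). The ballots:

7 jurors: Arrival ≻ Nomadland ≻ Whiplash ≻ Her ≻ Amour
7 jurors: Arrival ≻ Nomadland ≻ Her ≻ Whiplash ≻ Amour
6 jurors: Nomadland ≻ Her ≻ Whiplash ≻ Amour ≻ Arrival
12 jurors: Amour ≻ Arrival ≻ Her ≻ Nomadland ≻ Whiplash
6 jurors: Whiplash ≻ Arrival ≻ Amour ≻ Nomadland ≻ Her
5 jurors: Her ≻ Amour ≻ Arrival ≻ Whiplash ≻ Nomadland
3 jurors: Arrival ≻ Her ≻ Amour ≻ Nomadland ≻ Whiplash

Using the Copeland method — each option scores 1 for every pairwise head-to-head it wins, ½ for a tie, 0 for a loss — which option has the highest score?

Arrival

Her: beats Whiplash and Amour; loses to Arrival and Nomadland → score 2.
Whiplash: beats Amour; loses to Her, Arrival, and Nomadland → score 1.
Amour: beats Nomadland; ties Arrival; loses to Her and Whiplash → score 1.5.
Arrival: beats Her, Whiplash, and Nomadland; ties Amour → score 3.5.
Nomadland: beats Her and Whiplash; loses to Amour and Arrival → score 2.
Arrival has the best pairwise record.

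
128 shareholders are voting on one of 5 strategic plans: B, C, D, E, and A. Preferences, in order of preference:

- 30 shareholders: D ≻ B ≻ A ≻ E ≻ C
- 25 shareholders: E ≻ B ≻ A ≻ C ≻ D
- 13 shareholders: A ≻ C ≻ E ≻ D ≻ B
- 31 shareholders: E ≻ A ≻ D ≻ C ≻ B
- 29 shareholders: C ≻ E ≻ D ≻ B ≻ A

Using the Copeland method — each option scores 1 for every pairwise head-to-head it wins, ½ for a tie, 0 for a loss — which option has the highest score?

E

B: beats A; loses to C, D, and E → score 1.
C: beats B and D; loses to E and A → score 2.
D: beats B; loses to C, E, and A → score 1.
E: beats B, C, D, and A → score 4.
A: beats C and D; loses to B and E → score 2.
E has the best pairwise record.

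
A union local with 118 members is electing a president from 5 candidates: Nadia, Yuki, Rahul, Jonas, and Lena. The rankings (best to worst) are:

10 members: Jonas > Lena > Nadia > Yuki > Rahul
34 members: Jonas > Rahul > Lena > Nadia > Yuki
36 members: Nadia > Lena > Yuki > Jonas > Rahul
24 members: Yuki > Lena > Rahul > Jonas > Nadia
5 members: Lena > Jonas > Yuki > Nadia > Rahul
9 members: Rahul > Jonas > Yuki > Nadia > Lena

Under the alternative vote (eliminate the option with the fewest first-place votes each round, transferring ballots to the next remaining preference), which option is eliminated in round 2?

Rahul

Round 1: Nadia 36, Yuki 24, Rahul 9, Jonas 44, Lena 5. Eliminate Lena.
Round 2: Nadia 36, Yuki 24, Rahul 9, Jonas 49. Eliminate Rahul.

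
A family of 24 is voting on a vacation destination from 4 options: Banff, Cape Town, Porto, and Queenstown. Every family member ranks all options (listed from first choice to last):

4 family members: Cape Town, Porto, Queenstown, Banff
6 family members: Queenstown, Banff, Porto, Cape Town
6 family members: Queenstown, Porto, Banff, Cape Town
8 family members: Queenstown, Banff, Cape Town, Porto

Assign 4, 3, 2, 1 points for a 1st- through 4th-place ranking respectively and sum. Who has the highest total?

Queenstown

Banff: 4·1 + 6·3 + 6·2 + 8·3 = 58
Cape Town: 4·4 + 6·1 + 6·1 + 8·2 = 44
Porto: 4·3 + 6·2 + 6·3 + 8·1 = 50
Queenstown: 4·2 + 6·4 + 6·4 + 8·4 = 88
Queenstown has the highest Borda score (88).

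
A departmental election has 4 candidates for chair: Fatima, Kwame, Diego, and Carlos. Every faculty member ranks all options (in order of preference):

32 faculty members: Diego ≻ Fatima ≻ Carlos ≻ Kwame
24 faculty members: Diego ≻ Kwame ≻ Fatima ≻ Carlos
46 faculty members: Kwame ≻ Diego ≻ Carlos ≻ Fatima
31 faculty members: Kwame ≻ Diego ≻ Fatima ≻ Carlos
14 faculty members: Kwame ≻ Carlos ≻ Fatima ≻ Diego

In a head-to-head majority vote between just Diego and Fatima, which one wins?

Diego

Voters preferring Diego to Fatima: 133; preferring Fatima to Diego: 14.
Diego wins the head-to-head.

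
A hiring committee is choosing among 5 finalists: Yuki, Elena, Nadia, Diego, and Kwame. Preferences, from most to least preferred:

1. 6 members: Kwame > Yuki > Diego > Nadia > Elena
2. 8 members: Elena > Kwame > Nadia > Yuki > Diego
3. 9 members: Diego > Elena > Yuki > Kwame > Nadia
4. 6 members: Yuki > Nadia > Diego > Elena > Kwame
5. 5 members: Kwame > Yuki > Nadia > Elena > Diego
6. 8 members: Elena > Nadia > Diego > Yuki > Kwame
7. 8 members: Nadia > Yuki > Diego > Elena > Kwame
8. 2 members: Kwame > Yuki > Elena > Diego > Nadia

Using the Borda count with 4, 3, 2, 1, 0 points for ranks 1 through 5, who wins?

Yuki

Yuki: 6·3 + 8·1 + 9·2 + 6·4 + 5·3 + 8·1 + 8·3 + 2·3 = 121
Elena: 6·0 + 8·4 + 9·3 + 6·1 + 5·1 + 8·4 + 8·1 + 2·2 = 114
Nadia: 6·1 + 8·2 + 9·0 + 6·3 + 5·2 + 8·3 + 8·4 + 2·0 = 106
Diego: 6·2 + 8·0 + 9·4 + 6·2 + 5·0 + 8·2 + 8·2 + 2·1 = 94
Kwame: 6·4 + 8·3 + 9·1 + 6·0 + 5·4 + 8·0 + 8·0 + 2·4 = 85
Yuki has the highest Borda score (121).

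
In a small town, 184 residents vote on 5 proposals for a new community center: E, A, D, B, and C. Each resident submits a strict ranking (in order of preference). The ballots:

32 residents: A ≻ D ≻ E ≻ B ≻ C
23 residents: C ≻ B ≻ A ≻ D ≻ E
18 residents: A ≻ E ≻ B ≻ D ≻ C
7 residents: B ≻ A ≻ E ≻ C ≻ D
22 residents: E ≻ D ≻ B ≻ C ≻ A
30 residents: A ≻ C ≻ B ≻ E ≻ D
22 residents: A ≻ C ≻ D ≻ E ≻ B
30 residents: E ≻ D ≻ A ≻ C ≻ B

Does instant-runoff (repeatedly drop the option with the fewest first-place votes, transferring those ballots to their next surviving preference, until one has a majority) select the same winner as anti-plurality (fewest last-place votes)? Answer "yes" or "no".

Instant-runoff — R1 E 52, A 102, D 0, B 7, C 23 (A winner). Winner: A.
Anti-plurality — last-place votes: E 23, A 22, D 37, B 52, C 50. Winner: A.
The two methods agree.

yes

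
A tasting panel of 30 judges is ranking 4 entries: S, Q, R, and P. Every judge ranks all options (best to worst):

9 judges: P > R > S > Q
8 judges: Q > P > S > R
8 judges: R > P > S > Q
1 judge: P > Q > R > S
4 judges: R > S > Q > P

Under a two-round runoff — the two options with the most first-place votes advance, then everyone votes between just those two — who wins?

P

Round 1 first-place votes: S 0, Q 8, R 12, P 10.
R and P advance.
Runoff: R is preferred to P by 12 voters; P by 18.
P wins the runoff.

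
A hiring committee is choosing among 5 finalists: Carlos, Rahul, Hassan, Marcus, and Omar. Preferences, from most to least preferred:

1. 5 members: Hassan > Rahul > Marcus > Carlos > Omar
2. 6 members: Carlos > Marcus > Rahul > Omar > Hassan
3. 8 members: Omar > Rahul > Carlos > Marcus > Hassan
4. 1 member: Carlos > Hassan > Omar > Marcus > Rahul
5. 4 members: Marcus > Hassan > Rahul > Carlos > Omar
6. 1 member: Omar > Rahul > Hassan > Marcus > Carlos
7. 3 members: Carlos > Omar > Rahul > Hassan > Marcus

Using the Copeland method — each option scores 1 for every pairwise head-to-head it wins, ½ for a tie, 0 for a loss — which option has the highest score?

Carlos: beats Hassan, Marcus, and Omar; loses to Rahul → score 3.
Rahul: beats Carlos, Hassan, Marcus, and Omar → score 4.
Hassan: loses to Carlos, Rahul, Marcus, and Omar → score 0.
Marcus: beats Hassan and Omar; loses to Carlos and Rahul → score 2.
Omar: beats Hassan; loses to Carlos, Rahul, and Marcus → score 1.
Rahul has the best pairwise record.

Rahul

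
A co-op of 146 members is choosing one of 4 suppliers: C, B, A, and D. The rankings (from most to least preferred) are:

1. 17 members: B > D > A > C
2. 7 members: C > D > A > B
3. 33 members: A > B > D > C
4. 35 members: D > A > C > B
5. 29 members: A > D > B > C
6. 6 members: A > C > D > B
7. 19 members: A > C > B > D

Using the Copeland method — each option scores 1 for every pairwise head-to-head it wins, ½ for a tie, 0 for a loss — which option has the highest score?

A

C: loses to B, A, and D → score 0.
B: beats C; loses to A and D → score 1.
A: beats C, B, and D → score 3.
D: beats C and B; loses to A → score 2.
A has the best pairwise record.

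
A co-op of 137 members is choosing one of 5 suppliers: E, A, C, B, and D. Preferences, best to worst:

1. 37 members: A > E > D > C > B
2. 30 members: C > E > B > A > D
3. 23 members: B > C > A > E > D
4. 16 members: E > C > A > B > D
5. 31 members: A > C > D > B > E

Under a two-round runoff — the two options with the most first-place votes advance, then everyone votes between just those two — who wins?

Round 1 first-place votes: E 16, A 68, C 30, B 23, D 0.
A and C advance.
Runoff: A is preferred to C by 68 voters; C by 69.
C wins the runoff.

C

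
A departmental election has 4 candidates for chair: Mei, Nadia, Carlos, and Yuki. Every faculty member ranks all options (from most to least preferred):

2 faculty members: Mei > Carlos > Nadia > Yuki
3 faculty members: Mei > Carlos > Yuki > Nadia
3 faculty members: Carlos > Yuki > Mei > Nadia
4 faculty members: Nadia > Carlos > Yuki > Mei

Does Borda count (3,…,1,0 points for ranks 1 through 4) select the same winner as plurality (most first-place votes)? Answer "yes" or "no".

no

Borda — scores: Mei 18, Nadia 14, Carlos 27, Yuki 13. Winner: Carlos.
Plurality — first-place votes: Mei 5, Nadia 4, Carlos 3, Yuki 0. Winner: Mei.
The two methods disagree.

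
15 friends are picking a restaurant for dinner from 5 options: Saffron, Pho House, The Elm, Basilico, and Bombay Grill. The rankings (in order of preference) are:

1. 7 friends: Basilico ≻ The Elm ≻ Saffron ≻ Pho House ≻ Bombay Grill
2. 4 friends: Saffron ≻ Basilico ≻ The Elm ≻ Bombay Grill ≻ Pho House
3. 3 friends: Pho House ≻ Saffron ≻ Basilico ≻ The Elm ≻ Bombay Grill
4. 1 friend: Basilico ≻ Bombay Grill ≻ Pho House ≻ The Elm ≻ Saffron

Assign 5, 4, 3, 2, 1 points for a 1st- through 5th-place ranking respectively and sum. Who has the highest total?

Basilico

Saffron: 7·3 + 4·5 + 3·4 + 1·1 = 54
Pho House: 7·2 + 4·1 + 3·5 + 1·3 = 36
The Elm: 7·4 + 4·3 + 3·2 + 1·2 = 48
Basilico: 7·5 + 4·4 + 3·3 + 1·5 = 65
Bombay Grill: 7·1 + 4·2 + 3·1 + 1·4 = 22
Basilico has the highest Borda score (65).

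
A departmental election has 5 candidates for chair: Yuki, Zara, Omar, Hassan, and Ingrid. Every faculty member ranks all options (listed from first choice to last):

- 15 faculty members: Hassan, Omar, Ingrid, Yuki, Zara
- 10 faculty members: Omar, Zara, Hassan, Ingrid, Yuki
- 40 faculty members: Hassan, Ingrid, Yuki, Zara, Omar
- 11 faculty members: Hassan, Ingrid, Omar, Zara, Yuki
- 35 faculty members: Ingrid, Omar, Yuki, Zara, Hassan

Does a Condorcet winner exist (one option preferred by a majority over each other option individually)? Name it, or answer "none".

Hassan

Hassan vs Yuki: 76–35 for Hassan.
Hassan vs Zara: 66–45 for Hassan.
Hassan vs Omar: 66–45 for Hassan.
Hassan vs Ingrid: 76–35 for Hassan.
Hassan beats every other option head-to-head.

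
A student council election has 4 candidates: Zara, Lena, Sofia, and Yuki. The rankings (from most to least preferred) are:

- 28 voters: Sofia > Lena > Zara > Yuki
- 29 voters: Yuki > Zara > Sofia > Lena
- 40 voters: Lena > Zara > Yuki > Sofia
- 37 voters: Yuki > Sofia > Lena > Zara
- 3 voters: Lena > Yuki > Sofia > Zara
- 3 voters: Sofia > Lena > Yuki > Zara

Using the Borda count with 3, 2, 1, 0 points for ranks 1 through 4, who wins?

Yuki

Zara: 28·1 + 29·2 + 40·2 + 37·0 + 3·0 + 3·0 = 166
Lena: 28·2 + 29·0 + 40·3 + 37·1 + 3·3 + 3·2 = 228
Sofia: 28·3 + 29·1 + 40·0 + 37·2 + 3·1 + 3·3 = 199
Yuki: 28·0 + 29·3 + 40·1 + 37·3 + 3·2 + 3·1 = 247
Yuki has the highest Borda score (247).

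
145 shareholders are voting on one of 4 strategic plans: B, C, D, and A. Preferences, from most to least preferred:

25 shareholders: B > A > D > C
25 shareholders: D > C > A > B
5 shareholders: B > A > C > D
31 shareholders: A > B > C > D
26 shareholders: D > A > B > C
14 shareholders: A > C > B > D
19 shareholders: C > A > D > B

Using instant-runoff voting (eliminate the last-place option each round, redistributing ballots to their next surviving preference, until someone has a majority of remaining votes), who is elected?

Round 1: B 30, C 19, D 51, A 45. Eliminate C.
Round 2: B 30, D 51, A 64. Eliminate B.
Round 3: D 51, A 94. A has a majority.

A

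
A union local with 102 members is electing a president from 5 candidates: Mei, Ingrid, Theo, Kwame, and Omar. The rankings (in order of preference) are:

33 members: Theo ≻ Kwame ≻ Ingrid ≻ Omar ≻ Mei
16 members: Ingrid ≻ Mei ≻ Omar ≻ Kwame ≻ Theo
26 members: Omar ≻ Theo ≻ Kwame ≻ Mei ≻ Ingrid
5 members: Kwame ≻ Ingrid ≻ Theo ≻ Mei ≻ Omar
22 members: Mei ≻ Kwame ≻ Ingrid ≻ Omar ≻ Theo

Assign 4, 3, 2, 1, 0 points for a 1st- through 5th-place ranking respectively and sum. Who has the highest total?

Mei: 33·0 + 16·3 + 26·1 + 5·1 + 22·4 = 167
Ingrid: 33·2 + 16·4 + 26·0 + 5·3 + 22·2 = 189
Theo: 33·4 + 16·0 + 26·3 + 5·2 + 22·0 = 220
Kwame: 33·3 + 16·1 + 26·2 + 5·4 + 22·3 = 253
Omar: 33·1 + 16·2 + 26·4 + 5·0 + 22·1 = 191
Kwame has the highest Borda score (253).

Kwame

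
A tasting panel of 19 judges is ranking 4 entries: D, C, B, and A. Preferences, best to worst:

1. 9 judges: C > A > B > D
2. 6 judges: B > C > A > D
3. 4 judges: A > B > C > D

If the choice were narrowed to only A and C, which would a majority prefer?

C

Voters preferring A to C: 4; preferring C to A: 15.
C wins the head-to-head.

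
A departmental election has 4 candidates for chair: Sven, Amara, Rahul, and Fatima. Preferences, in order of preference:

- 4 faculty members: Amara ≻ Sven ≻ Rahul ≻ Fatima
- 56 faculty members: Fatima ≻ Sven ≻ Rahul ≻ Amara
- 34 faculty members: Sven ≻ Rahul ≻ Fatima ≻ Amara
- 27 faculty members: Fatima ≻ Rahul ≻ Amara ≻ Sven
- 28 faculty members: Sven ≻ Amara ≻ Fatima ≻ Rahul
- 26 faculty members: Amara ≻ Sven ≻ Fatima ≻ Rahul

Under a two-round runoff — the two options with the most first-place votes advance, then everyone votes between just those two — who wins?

Sven

Round 1 first-place votes: Sven 62, Amara 30, Rahul 0, Fatima 83.
Fatima and Sven advance.
Runoff: Fatima is preferred to Sven by 83 voters; Sven by 92.
Sven wins the runoff.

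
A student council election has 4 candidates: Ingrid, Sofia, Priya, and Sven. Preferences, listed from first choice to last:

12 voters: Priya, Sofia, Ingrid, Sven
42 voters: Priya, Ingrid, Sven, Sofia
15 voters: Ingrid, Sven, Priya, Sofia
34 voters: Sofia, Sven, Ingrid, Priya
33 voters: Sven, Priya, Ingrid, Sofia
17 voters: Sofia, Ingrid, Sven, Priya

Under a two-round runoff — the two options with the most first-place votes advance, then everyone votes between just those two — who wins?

Round 1 first-place votes: Ingrid 15, Sofia 51, Priya 54, Sven 33.
Priya and Sofia advance.
Runoff: Priya is preferred to Sofia by 102 voters; Sofia by 51.
Priya wins the runoff.

Priya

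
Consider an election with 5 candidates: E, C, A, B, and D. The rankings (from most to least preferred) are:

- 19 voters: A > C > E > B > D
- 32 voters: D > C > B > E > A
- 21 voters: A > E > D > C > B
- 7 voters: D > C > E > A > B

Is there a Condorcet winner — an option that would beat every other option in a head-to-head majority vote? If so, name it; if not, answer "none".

A vs E: 40–39 for A.
A vs C: 40–39 for A.
A vs B: 47–32 for A.
A vs D: 40–39 for A.
A beats every other option head-to-head.

A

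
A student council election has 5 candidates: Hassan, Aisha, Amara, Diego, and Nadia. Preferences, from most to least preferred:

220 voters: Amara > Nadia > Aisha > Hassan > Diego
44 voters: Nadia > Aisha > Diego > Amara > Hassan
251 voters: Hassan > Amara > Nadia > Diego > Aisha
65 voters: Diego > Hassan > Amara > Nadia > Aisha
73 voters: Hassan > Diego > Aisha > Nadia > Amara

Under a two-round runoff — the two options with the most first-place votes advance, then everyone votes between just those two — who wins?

Round 1 first-place votes: Hassan 324, Aisha 0, Amara 220, Diego 65, Nadia 44.
Hassan and Amara advance.
Runoff: Hassan is preferred to Amara by 389 voters; Amara by 264.
Hassan wins the runoff.

Hassan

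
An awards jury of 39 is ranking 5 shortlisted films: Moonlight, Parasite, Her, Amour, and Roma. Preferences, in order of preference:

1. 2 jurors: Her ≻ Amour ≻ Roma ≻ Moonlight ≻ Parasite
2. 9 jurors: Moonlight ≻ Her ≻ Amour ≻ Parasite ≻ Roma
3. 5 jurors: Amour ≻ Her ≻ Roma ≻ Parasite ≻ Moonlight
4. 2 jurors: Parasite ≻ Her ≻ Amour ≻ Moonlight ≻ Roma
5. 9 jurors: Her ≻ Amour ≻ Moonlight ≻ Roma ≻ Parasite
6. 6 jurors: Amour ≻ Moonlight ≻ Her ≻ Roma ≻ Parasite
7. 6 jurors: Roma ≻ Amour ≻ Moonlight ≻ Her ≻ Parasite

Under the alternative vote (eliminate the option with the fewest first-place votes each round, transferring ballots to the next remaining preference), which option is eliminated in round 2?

Round 1: Moonlight 9, Parasite 2, Her 11, Amour 11, Roma 6. Eliminate Parasite.
Round 2: Moonlight 9, Her 13, Amour 11, Roma 6. Eliminate Roma.

Roma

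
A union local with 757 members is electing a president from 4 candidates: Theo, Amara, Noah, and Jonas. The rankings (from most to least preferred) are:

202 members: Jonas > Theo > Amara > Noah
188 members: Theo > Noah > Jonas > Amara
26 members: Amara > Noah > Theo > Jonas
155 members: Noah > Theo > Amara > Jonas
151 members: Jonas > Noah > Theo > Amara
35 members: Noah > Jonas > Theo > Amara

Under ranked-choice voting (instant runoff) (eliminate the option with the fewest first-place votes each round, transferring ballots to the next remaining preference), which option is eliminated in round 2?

Theo

Round 1: Theo 188, Amara 26, Noah 190, Jonas 353. Eliminate Amara.
Round 2: Theo 188, Noah 216, Jonas 353. Eliminate Theo.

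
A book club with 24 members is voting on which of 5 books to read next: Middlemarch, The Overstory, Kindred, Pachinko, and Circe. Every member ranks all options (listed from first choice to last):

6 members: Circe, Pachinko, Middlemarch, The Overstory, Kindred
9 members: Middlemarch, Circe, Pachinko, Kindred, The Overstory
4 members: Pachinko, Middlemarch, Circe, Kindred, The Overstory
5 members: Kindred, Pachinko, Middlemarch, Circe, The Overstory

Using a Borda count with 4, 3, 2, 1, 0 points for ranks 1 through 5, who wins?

Middlemarch

Middlemarch: 6·2 + 9·4 + 4·3 + 5·2 = 70
The Overstory: 6·1 + 9·0 + 4·0 + 5·0 = 6
Kindred: 6·0 + 9·1 + 4·1 + 5·4 = 33
Pachinko: 6·3 + 9·2 + 4·4 + 5·3 = 67
Circe: 6·4 + 9·3 + 4·2 + 5·1 = 64
Middlemarch has the highest Borda score (70).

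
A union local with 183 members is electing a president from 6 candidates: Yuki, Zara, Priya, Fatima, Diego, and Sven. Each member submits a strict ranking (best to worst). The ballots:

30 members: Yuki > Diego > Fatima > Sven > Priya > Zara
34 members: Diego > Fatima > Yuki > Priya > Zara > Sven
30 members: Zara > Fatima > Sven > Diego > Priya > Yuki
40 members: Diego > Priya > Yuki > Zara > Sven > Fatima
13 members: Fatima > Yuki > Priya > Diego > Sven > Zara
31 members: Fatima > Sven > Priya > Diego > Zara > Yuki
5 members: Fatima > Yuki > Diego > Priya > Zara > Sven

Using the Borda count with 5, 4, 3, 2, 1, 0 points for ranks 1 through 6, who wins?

Yuki: 30·5 + 34·3 + 30·0 + 40·3 + 13·4 + 31·0 + 5·4 = 444
Zara: 30·0 + 34·1 + 30·5 + 40·2 + 13·0 + 31·1 + 5·1 = 300
Priya: 30·1 + 34·2 + 30·1 + 40·4 + 13·3 + 31·3 + 5·2 = 430
Fatima: 30·3 + 34·4 + 30·4 + 40·0 + 13·5 + 31·5 + 5·5 = 591
Diego: 30·4 + 34·5 + 30·2 + 40·5 + 13·2 + 31·2 + 5·3 = 653
Sven: 30·2 + 34·0 + 30·3 + 40·1 + 13·1 + 31·4 + 5·0 = 327
Diego has the highest Borda score (653).

Diego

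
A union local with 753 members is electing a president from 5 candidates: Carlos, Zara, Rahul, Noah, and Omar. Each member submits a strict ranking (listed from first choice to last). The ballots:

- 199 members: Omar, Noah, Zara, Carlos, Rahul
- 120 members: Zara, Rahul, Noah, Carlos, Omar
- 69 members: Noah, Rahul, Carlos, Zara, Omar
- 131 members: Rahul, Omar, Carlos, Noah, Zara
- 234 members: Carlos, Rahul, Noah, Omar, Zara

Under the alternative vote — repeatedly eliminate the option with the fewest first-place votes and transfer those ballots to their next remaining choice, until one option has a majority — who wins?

Carlos

Round 1: Carlos 234, Zara 120, Rahul 131, Noah 69, Omar 199. Eliminate Noah.
Round 2: Carlos 234, Zara 120, Rahul 200, Omar 199. Eliminate Zara.
Round 3: Carlos 234, Rahul 320, Omar 199. Eliminate Omar.
Round 4: Carlos 433, Rahul 320. Carlos has a majority.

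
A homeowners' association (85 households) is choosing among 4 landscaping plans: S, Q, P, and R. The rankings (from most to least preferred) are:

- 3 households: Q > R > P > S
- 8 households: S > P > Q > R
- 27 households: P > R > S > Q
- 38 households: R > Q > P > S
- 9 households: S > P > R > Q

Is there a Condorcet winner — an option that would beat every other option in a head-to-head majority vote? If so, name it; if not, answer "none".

P

P vs S: 68–17 for P.
P vs Q: 44–41 for P.
P vs R: 44–41 for P.
P beats every other option head-to-head.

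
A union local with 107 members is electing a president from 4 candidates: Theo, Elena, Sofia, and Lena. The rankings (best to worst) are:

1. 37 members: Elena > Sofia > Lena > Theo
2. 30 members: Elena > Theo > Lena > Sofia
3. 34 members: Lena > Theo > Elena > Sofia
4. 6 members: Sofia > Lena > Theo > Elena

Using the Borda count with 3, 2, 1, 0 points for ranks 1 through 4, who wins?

Elena

Theo: 37·0 + 30·2 + 34·2 + 6·1 = 134
Elena: 37·3 + 30·3 + 34·1 + 6·0 = 235
Sofia: 37·2 + 30·0 + 34·0 + 6·3 = 92
Lena: 37·1 + 30·1 + 34·3 + 6·2 = 181
Elena has the highest Borda score (235).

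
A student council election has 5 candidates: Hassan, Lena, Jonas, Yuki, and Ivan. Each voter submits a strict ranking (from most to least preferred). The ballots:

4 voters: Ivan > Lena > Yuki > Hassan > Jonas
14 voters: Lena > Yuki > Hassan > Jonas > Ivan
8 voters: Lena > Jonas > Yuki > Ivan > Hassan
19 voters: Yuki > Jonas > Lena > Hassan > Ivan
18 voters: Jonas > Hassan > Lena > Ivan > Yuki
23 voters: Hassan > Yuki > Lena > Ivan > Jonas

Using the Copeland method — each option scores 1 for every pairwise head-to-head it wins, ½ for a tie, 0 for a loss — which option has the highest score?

Hassan: beats Ivan; loses to Lena, Jonas, and Yuki → score 1.
Lena: beats Hassan, Jonas, Yuki, and Ivan → score 4.
Jonas: beats Hassan and Ivan; loses to Lena and Yuki → score 2.
Yuki: beats Hassan, Jonas, and Ivan; loses to Lena → score 3.
Ivan: loses to Hassan, Lena, Jonas, and Yuki → score 0.
Lena has the best pairwise record.

Lena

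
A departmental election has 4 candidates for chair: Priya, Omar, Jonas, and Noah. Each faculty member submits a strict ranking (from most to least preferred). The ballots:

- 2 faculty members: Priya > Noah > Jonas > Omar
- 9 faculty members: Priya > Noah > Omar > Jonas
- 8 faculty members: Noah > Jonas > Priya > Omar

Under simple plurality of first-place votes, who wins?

First-place votes: Priya 11, Omar 0, Jonas 0, Noah 8.
Priya has the most first-place votes.

Priya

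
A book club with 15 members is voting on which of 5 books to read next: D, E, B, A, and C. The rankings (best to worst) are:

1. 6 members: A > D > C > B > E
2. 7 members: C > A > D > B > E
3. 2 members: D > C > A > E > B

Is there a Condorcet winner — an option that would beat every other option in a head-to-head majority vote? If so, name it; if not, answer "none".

none

Checking pairwise contests:
A beats D 13–2.
D beats E 15–0.
D beats B 15–0.
C beats A 9–6.
D beats C 8–7.
Every option loses at least one head-to-head, so there is no Condorcet winner.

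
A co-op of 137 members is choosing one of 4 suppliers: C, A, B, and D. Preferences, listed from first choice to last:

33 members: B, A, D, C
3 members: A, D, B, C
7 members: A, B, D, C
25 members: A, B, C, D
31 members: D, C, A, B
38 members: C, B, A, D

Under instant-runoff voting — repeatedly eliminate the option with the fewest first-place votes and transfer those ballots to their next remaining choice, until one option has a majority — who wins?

Round 1: C 38, A 35, B 33, D 31. Eliminate D.
Round 2: C 69, A 35, B 33. C has a majority.

C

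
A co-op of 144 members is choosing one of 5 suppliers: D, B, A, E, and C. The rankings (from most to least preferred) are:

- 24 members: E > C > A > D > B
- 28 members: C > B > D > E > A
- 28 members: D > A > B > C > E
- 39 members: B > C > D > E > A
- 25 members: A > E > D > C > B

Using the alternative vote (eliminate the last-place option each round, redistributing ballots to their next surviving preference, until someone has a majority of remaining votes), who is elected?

Round 1: D 28, B 39, A 25, E 24, C 28. Eliminate E.
Round 2: D 28, B 39, A 25, C 52. Eliminate A.
Round 3: D 53, B 39, C 52. Eliminate B.
Round 4: D 53, C 91. C has a majority.

C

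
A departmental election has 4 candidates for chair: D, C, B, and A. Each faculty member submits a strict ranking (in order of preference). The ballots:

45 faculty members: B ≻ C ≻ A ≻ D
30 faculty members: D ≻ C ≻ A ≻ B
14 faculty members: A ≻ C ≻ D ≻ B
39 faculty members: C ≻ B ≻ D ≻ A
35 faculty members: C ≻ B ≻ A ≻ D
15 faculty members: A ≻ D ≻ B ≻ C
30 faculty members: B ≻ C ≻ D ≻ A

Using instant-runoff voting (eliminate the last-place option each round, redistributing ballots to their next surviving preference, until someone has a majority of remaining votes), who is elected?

C

Round 1: D 30, C 74, B 75, A 29. Eliminate A.
Round 2: D 45, C 88, B 75. Eliminate D.
Round 3: C 118, B 90. C has a majority.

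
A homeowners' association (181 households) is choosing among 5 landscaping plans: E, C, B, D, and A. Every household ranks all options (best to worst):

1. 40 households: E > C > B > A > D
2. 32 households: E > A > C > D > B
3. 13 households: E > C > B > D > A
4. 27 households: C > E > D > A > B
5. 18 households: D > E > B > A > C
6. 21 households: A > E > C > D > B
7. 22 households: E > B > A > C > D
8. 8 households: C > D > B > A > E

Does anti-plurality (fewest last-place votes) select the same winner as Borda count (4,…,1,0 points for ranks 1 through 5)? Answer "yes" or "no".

yes

Anti-plurality — last-place votes: E 8, C 18, B 80, D 62, A 13. Winner: E.
Borda — scores: E 626, C 427, B 224, D 216, A 317. Winner: E.
The two methods agree.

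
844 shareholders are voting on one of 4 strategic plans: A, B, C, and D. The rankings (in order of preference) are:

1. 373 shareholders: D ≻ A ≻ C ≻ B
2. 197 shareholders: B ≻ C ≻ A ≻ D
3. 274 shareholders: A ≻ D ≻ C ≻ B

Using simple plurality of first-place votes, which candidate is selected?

D

First-place votes: A 274, B 197, C 0, D 373.
D has the most first-place votes.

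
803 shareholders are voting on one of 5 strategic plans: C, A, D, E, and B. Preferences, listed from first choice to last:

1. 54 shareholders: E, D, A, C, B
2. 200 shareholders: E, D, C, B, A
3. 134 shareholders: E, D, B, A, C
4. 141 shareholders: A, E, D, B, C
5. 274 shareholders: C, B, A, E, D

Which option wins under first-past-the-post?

E

First-place votes: C 274, A 141, D 0, E 388, B 0.
E has the most first-place votes.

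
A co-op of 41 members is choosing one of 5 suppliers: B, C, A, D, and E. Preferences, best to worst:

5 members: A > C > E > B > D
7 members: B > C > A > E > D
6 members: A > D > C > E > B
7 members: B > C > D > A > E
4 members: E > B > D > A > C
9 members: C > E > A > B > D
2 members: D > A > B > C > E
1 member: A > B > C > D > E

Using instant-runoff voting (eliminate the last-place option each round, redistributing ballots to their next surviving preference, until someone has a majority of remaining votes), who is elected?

Round 1: B 14, C 9, A 12, D 2, E 4. Eliminate D.
Round 2: B 14, C 9, A 14, E 4. Eliminate E.
Round 3: B 18, C 9, A 14. Eliminate C.
Round 4: B 18, A 23. A has a majority.

A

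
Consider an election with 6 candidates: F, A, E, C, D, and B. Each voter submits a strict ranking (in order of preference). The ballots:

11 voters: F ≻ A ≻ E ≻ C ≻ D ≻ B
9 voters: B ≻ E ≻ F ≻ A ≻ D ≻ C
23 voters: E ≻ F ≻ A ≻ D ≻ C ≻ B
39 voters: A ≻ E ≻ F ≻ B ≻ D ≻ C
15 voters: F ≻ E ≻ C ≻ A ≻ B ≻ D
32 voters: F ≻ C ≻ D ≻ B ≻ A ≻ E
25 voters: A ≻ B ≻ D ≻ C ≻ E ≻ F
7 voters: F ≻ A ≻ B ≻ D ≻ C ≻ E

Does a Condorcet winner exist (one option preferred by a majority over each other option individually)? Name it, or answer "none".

Checking pairwise contests:
E beats F 96–65.
F beats A 97–64.
A beats E 114–47.
F beats C 136–25.
F beats D 136–25.
F beats B 127–34.
Every option loses at least one head-to-head, so there is no Condorcet winner.

none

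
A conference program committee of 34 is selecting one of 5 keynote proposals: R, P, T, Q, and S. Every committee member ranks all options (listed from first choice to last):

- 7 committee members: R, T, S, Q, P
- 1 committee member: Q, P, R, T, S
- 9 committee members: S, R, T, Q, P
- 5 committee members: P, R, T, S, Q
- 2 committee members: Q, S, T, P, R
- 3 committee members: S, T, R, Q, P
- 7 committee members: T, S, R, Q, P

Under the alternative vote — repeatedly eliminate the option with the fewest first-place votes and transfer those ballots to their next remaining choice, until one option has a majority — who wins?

Round 1: R 7, P 5, T 7, Q 3, S 12. Eliminate Q.
Round 2: R 7, P 6, T 7, S 14. Eliminate P.
Round 3: R 13, T 7, S 14. Eliminate T.
Round 4: R 13, S 21. S has a majority.

S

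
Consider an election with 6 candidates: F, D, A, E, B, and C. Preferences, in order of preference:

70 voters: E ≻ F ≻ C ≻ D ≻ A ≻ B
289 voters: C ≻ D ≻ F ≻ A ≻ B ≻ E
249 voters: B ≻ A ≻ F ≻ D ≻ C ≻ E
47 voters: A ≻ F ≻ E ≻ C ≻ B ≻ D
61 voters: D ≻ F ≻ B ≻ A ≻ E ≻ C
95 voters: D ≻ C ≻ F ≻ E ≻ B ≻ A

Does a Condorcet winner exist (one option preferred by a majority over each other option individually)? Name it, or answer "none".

none

Checking pairwise contests:
D beats F 445–366.
C beats D 406–405.
F beats A 515–296.
F beats E 741–70.
F beats B 562–249.
F beats C 427–384.
Every option loses at least one head-to-head, so there is no Condorcet winner.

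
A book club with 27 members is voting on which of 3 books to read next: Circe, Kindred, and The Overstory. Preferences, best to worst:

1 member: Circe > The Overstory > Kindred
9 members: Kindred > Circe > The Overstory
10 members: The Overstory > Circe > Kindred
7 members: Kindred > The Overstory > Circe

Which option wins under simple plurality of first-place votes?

Kindred

First-place votes: Circe 1, Kindred 16, The Overstory 10.
Kindred has the most first-place votes.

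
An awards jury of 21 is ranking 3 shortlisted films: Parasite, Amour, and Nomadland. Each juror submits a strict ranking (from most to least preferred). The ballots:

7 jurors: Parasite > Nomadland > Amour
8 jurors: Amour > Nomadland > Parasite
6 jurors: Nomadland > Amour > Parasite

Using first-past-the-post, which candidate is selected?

Amour

First-place votes: Parasite 7, Amour 8, Nomadland 6.
Amour has the most first-place votes.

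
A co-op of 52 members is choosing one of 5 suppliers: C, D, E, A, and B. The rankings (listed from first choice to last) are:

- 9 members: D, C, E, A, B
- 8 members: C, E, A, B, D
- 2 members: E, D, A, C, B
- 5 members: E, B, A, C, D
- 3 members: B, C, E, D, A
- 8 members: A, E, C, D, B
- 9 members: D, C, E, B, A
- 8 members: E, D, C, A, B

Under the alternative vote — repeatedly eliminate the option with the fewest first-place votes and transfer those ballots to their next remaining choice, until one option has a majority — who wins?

E

Round 1: C 8, D 18, E 15, A 8, B 3. Eliminate B.
Round 2: C 11, D 18, E 15, A 8. Eliminate A.
Round 3: C 11, D 18, E 23. Eliminate C.
Round 4: D 18, E 34. E has a majority.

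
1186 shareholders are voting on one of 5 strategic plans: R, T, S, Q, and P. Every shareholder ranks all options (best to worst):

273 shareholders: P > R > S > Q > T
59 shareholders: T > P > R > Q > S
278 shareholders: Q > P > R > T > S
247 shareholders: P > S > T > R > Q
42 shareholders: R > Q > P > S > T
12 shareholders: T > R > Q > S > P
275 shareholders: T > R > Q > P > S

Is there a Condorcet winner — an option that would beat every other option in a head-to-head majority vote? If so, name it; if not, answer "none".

none

Checking pairwise contests:
P beats R 857–329.
P beats T 840–346.
R beats S 939–247.
R beats Q 908–278.
Q beats P 607–579.
Every option loses at least one head-to-head, so there is no Condorcet winner.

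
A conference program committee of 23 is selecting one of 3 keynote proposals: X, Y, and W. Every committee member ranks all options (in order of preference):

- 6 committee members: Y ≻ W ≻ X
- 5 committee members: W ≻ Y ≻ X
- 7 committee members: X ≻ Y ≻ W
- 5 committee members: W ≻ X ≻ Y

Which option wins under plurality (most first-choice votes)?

W

First-place votes: X 7, Y 6, W 10.
W has the most first-place votes.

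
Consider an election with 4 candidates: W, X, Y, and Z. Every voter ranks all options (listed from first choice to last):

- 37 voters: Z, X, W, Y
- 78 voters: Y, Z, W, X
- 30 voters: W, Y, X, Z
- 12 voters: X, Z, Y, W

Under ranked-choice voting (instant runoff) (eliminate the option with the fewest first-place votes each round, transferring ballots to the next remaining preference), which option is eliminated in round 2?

Round 1: W 30, X 12, Y 78, Z 37. Eliminate X.
Round 2: W 30, Y 78, Z 49. Eliminate W.

W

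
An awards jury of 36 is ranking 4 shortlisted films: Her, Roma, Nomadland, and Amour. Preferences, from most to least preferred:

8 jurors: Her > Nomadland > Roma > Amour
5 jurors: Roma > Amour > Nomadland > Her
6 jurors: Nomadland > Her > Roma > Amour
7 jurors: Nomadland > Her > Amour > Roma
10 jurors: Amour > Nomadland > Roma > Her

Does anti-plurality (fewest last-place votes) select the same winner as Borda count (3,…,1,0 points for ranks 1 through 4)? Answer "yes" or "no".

Anti-plurality — last-place votes: Her 15, Roma 7, Nomadland 0, Amour 14. Winner: Nomadland.
Borda — scores: Her 50, Roma 39, Nomadland 80, Amour 47. Winner: Nomadland.
The two methods agree.

yes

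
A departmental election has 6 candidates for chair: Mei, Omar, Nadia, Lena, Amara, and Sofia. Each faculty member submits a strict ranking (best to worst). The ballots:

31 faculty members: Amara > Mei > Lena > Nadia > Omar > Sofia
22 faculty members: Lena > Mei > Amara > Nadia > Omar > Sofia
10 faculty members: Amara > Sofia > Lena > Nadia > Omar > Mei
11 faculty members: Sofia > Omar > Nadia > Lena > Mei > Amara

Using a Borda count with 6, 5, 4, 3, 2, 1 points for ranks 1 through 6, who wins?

Mei: 31·5 + 22·5 + 10·1 + 11·2 = 297
Omar: 31·2 + 22·2 + 10·2 + 11·5 = 181
Nadia: 31·3 + 22·3 + 10·3 + 11·4 = 233
Lena: 31·4 + 22·6 + 10·4 + 11·3 = 329
Amara: 31·6 + 22·4 + 10·6 + 11·1 = 345
Sofia: 31·1 + 22·1 + 10·5 + 11·6 = 169
Amara has the highest Borda score (345).

Amara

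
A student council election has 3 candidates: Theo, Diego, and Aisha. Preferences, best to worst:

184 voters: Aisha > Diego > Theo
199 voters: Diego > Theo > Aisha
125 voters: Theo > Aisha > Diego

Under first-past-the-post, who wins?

First-place votes: Theo 125, Diego 199, Aisha 184.
Diego has the most first-place votes.

Diego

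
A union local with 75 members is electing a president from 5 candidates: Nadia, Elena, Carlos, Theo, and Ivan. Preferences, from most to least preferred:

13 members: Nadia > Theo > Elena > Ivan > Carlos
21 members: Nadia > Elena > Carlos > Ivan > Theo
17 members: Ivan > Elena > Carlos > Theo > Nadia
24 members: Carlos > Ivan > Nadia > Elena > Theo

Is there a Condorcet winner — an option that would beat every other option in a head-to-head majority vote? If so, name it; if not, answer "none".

none

Checking pairwise contests:
Carlos beats Nadia 41–34.
Nadia beats Elena 58–17.
Elena beats Carlos 51–24.
Nadia beats Theo 58–17.
Carlos beats Ivan 45–30.
Every option loses at least one head-to-head, so there is no Condorcet winner.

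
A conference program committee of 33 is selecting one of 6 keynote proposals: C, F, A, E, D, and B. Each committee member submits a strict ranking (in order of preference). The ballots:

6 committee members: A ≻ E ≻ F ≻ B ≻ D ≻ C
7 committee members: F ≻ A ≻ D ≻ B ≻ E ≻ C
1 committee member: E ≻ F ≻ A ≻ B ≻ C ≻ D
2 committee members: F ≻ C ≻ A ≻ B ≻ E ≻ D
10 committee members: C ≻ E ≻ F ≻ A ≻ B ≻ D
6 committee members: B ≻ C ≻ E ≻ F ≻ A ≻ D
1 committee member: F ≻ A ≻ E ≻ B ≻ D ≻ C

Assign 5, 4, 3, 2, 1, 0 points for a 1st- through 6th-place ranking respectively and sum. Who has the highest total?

C: 6·0 + 7·0 + 1·1 + 2·4 + 10·5 + 6·4 + 1·0 = 83
F: 6·3 + 7·5 + 1·4 + 2·5 + 10·3 + 6·2 + 1·5 = 114
A: 6·5 + 7·4 + 1·3 + 2·3 + 10·2 + 6·1 + 1·4 = 97
E: 6·4 + 7·1 + 1·5 + 2·1 + 10·4 + 6·3 + 1·3 = 99
D: 6·1 + 7·3 + 1·0 + 2·0 + 10·0 + 6·0 + 1·1 = 28
B: 6·2 + 7·2 + 1·2 + 2·2 + 10·1 + 6·5 + 1·2 = 74
F has the highest Borda score (114).

F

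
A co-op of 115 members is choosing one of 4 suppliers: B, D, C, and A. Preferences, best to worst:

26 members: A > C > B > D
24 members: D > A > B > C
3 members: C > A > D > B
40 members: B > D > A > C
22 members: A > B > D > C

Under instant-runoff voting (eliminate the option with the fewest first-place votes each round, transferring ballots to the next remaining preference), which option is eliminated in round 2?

D

Round 1: B 40, D 24, C 3, A 48. Eliminate C.
Round 2: B 40, D 24, A 51. Eliminate D.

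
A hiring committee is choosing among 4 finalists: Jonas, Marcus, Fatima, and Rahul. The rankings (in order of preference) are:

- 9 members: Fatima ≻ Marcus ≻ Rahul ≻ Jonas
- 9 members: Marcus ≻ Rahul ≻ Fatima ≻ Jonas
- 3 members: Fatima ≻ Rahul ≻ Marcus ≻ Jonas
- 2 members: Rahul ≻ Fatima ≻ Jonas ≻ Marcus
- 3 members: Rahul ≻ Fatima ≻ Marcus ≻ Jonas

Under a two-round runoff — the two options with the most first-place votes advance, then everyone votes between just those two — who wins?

Fatima

Round 1 first-place votes: Jonas 0, Marcus 9, Fatima 12, Rahul 5.
Fatima and Marcus advance.
Runoff: Fatima is preferred to Marcus by 17 voters; Marcus by 9.
Fatima wins the runoff.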